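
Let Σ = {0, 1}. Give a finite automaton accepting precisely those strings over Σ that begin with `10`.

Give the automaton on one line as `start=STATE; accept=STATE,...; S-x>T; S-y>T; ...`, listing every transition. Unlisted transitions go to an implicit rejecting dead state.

start=s0; accept=s2; s0-0>s3; s0-1>s1; s1-0>s2; s1-1>s3; s2-0>s2; s2-1>s2; s3-0>s3; s3-1>s3

Walk along `10` while the input agrees: from s0 take `1` to s1, and so on. Any deviation drops to the rejecting sink s3. Once s2 is reached the prefix is confirmed and every continuation is accepted.
A 4-state machine:
        0   1  
>  s0   s3  s1 
   s1   s2  s3 
 * s2   s2  s2 
   s3   s3  s3 
(> = start, * = accepting)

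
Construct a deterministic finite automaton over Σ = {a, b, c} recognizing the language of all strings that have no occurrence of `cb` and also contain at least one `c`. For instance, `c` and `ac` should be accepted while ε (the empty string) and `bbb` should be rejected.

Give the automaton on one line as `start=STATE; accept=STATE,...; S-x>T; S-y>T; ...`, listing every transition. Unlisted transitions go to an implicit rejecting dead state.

start=q0; accept=q1,q2,q4,q6; q0-a>q0; q0-b>q0; q0-c>q1; q1-a>q2; q1-b>q3; q1-c>q4; q2-a>q2; q2-b>q2; q2-c>q4; q3-a>q3; q3-b>q3; q3-c>q5; q4-a>q6; q4-b>q5; q4-c>q4; q5-a>q5; q5-b>q5; q5-c>q5; q6-a>q6; q6-b>q6; q6-c>q4

Handle the two conditions separately and then intersect. One (3 states) tracks partial matches of the forbidden pattern `cb`; the other (3 states) tracks the count of `c`s, saturating at 2. Each combined state is a pair, one component from each; accept when both components accept.
A 7-state machine:
        a   b   c  
>  q0   q0  q0  q1 
 * q1   q2  q3  q4 
 * q2   q2  q2  q4 
   q3   q3  q3  q5 
 * q4   q6  q5  q4 
   q5   q5  q5  q5 
 * q6   q6  q6  q4 
(> = start, * = accepting)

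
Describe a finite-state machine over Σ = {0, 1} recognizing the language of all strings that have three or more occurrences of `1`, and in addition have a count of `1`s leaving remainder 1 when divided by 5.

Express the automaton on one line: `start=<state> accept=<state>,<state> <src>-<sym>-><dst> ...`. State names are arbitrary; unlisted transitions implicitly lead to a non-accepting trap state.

start=q0 accept=q6 q0-0->q0 q0-1->q1 q1-0->q1 q1-1->q2 q2-0->q2 q2-1->q3 q3-0->q3 q3-1->q4 q4-0->q4 q4-1->q5 q5-0->q5 q5-1->q6 q6-0->q6 q6-1->q2

Build one automaton per condition and run them in lockstep. One (5 states) tracks the count of `1`s, saturating at 4; the other (5 states) tracks the count of `1`s modulo 5. Each combined state is a pair, one component from each; accept when both components accept. Equivalent product states are then merged.
A 7-state machine:
        0   1  
>  q0   q0  q1 
   q1   q1  q2 
   q2   q2  q3 
   q3   q3  q4 
   q4   q4  q5 
   q5   q5  q6 
 * q6   q6  q2 
(> = start, * = accepting)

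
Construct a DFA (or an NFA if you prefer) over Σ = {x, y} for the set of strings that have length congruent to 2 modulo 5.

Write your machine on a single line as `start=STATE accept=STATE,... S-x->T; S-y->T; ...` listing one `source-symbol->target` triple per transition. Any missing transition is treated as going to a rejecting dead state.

start=S0; accept=S2; S0-x->S1; S0-y->S1; S1-x->S2; S1-y->S2; S2-x->S3; S2-y->S3; S3-x->S4; S3-y->S4; S4-x->S0; S4-y->S0

Only the length mod 5 matters, so use a 5-cycle: from any state, every input symbol moves to the next state, wrapping S4 back to S0. Mark S2 accepting.
A 5-state machine:
        x   y  
>  S0   S1  S1 
   S1   S2  S2 
 * S2   S3  S3 
   S3   S4  S4 
   S4   S0  S0 
(> = start, * = accepting)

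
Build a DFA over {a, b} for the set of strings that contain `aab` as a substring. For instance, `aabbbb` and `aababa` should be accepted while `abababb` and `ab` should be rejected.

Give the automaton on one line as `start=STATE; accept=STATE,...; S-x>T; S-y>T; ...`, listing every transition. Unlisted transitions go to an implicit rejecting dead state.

Track how much of `aab` has been matched so far: state s0 is no progress, s3 is the absorbing accept state reached once `aab` has occurred. Intermediate states record partial matches; on a mismatch, fall back to the longest reusable overlap.
        a   b  
>  s0   s1  s0 
   s1   s2  s0 
   s2   s2  s3 
 * s3   s3  s3 
(> = start, * = accepting)

start=s0; accept=s3; s0-a>s1; s0-b>s0; s1-a>s2; s1-b>s0; s2-a>s2; s2-b>s3; s3-a>s3; s3-b>s3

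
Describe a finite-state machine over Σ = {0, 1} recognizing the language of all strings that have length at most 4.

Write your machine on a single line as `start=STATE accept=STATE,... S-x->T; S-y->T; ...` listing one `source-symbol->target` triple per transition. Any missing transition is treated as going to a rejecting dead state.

start=q0; accept=q0,q1,q2,q3,q4; q0-0->q1; q0-1->q1; q1-0->q2; q1-1->q2; q2-0->q3; q2-1->q3; q3-0->q4; q3-1->q4; q4-0->q5; q4-1->q5; q5-0->q5; q5-1->q5

We only need to distinguish lengths 0, 1, …, 4, and '>4'. Chain q0 → q1 → q2 → q3 → q4 → q5 on every symbol, with q5 looping. Accepting states: {q0, q1, q2, q3, q4}.
A 6-state machine:
        0   1  
>* q0   q1  q1 
 * q1   q2  q2 
 * q2   q3  q3 
 * q3   q4  q4 
 * q4   q5  q5 
   q5   q5  q5 
(> = start, * = accepting)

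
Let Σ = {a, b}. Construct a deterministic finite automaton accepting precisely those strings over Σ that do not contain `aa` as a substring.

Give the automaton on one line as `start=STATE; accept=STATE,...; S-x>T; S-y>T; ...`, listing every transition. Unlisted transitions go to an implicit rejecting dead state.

Track partial matches of the forbidden pattern `aa`. State q2 is a dead state reached once `aa` has occurred; every other state accepts. q0 means no part of `aa` is currently matched.
A 3-state machine:
        a   b  
>* q0   q1  q0 
 * q1   q2  q0 
   q2   q2  q2 
(> = start, * = accepting)

start=q0; accept=q0,q1; q0-a>q1; q0-b>q0; q1-a>q2; q1-b>q0; q2-a>q2; q2-b>q2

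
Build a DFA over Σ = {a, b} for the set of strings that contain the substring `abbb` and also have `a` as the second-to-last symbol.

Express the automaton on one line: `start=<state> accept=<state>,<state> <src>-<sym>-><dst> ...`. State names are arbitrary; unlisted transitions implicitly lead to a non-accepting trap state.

Run two small machines in parallel and take their product. One (5 states) tracks whether and how much of `abbb` has been seen; the other (7 states) tracks the last 2 symbols read. Each combined state is a pair, one component from each; accept when both components accept.
A 12-state machine:
          a    b  
>  S0     S1   S2 
   S1     S3   S4 
   S2     S5   S6 
   S3     S3   S4 
   S4     S5   S7 
   S5     S3   S4 
   S6     S5   S6 
   S7     S5   S8 
   S8     S9   S8 
   S9    S10  S11 
 * S10   S10  S11 
 * S11    S9   S8 
(> = start, * = accepting)

start=S0 accept=S10,S11 S0-a->S1 S0-b->S2 S1-a->S3 S1-b->S4 S2-a->S5 S2-b->S6 S3-a->S3 S3-b->S4 S4-a->S5 S4-b->S7 S5-a->S3 S5-b->S4 S6-a->S5 S6-b->S6 S7-a->S5 S7-b->S8 S8-a->S9 S8-b->S8 S9-a->S10 S9-b->S11 S10-a->S10 S10-b->S11 S11-a->S9 S11-b->S8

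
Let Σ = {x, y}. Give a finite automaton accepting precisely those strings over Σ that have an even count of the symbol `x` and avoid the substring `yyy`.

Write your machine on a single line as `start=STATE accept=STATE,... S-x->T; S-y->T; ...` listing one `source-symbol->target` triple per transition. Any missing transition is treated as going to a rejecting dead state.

Build one automaton per condition and run them in lockstep. One (2 states) tracks the count of `x`s modulo 2; the other (4 states) tracks partial matches of the forbidden pattern `yyy`. Each combined state is a pair, one component from each; accept when both components accept.
        x   y  
>* s0   s1  s2 
   s1   s0  s3 
 * s2   s1  s4 
   s3   s0  s5 
 * s4   s1  s6 
   s5   s0  s7 
   s6   s7  s6 
   s7   s6  s7 
(> = start, * = accepting)

start=s0; accept=s0,s2,s4; s0-x->s1; s0-y->s2; s1-x->s0; s1-y->s3; s2-x->s1; s2-y->s4; s3-x->s0; s3-y->s5; s4-x->s1; s4-y->s6; s5-x->s0; s5-y->s7; s6-x->s7; s6-y->s6; s7-x->s6; s7-y->s7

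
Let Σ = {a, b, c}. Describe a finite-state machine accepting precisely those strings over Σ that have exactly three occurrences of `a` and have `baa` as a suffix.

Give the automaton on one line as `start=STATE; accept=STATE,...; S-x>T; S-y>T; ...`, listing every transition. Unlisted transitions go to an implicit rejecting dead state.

Run two small machines in parallel and take their product. The first has 5 states tracking the count of `a`s, saturating at 4; the second has 4 states tracking how much of the suffix `baa` has currently been matched. A product state is a pair (one from each), accepting exactly when both do.
17 states suffice.
          a    b    c  
>  q0     q1   q2   q0 
   q1     q3   q4   q1 
   q2     q5   q2   q0 
   q3     q6   q7   q3 
   q4     q8   q4   q1 
   q5     q9   q4   q1 
   q6    q10  q11   q6 
   q7    q12   q7   q3 
   q8    q13   q7   q3 
   q9     q6   q7   q3 
   q10   q10  q14  q10 
   q11   q15  q11   q6 
   q12   q16  q11   q6 
 * q13   q10  q11   q6 
   q14   q15  q14  q10 
   q15   q16  q14  q10 
   q16   q10  q14  q10 
(> = start, * = accepting)

start=q0; accept=q13; q0-a>q1; q0-b>q2; q0-c>q0; q1-a>q3; q1-b>q4; q1-c>q1; q2-a>q5; q2-b>q2; q2-c>q0; q3-a>q6; q3-b>q7; q3-c>q3; q4-a>q8; q4-b>q4; q4-c>q1; q5-a>q9; q5-b>q4; q5-c>q1; q6-a>q10; q6-b>q11; q6-c>q6; q7-a>q12; q7-b>q7; q7-c>q3; q8-a>q13; q8-b>q7; q8-c>q3; q9-a>q6; q9-b>q7; q9-c>q3; q10-a>q10; q10-b>q14; q10-c>q10; q11-a>q15; q11-b>q11; q11-c>q6; q12-a>q16; q12-b>q11; q12-c>q6; q13-a>q10; q13-b>q11; q13-c>q6; q14-a>q15; q14-b>q14; q14-c>q10; q15-a>q16; q15-b>q14; q15-c>q10; q16-a>q10; q16-b>q14; q16-c>q10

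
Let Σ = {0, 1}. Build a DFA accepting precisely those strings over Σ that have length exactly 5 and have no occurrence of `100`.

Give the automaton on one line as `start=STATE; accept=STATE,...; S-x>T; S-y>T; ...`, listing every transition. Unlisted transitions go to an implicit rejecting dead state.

Run two small machines in parallel and take their product. One (7 states) tracks the input length, saturating at 6; the other (4 states) tracks partial matches of the forbidden pattern `100`. Each combined state is a pair, one component from each; accept when both components accept. Equivalent product states are then merged.
With 13 states:
       0  1 
>  A   B  C 
   B   D  E 
   C   F  E 
   D   G  H 
   E   I  H 
   F   J  H 
   G   K  K 
   H   L  K 
   I   J  K 
   J   J  J 
   K   M  M 
   L   J  M 
 * M   J  J 
(> = start, * = accepting)

start=A; accept=M; A-0>B; A-1>C; B-0>D; B-1>E; C-0>F; C-1>E; D-0>G; D-1>H; E-0>I; E-1>H; F-0>J; F-1>H; G-0>K; G-1>K; H-0>L; H-1>K; I-0>J; I-1>K; J-0>J; J-1>J; K-0>M; K-1>M; L-0>J; L-1>M; M-0>J; M-1>J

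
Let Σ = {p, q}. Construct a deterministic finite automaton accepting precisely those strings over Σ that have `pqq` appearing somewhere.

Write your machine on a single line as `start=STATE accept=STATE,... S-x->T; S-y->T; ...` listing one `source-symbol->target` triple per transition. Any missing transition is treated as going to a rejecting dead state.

Track how much of `pqq` has been matched so far: state S0 is no progress, S3 is the absorbing accept state reached once `pqq` has occurred. Intermediate states record partial matches; on a mismatch, fall back to the longest reusable overlap.
        p   q  
>  S0   S1  S0 
   S1   S1  S2 
   S2   S1  S3 
 * S3   S3  S3 
(> = start, * = accepting)

start=S0; accept=S3; S0-p->S1; S0-q->S0; S1-p->S1; S1-q->S2; S2-p->S1; S2-q->S3; S3-p->S3; S3-q->S3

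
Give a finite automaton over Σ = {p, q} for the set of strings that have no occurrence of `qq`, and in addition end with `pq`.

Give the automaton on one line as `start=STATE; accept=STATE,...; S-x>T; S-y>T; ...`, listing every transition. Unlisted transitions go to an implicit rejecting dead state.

start=A; accept=D; A-p>B; A-q>C; B-p>B; B-q>D; C-p>B; C-q>E; D-p>B; D-q>E; E-p>F; E-q>E; F-p>F; F-q>G; G-p>F; G-q>E

Handle the two conditions separately and then intersect. One (3 states) tracks partial matches of the forbidden pattern `qq`; the other (3 states) tracks how much of the suffix `pq` has currently been matched. Each combined state is a pair, one component from each; accept when both components accept.
       p  q 
>  A   B  C 
   B   B  D 
   C   B  E 
 * D   B  E 
   E   F  E 
   F   F  G 
   G   F  E 
(> = start, * = accepting)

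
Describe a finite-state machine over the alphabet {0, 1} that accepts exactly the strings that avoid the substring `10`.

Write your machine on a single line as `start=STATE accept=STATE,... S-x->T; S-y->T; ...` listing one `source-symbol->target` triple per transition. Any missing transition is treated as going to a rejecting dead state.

Track partial matches of the forbidden pattern `10`. State q2 is a dead state reached once `10` has occurred; every other state accepts. q0 means no part of `10` is currently matched.
3 states suffice.
        0   1  
>* q0   q0  q1 
 * q1   q2  q1 
   q2   q2  q2 
(> = start, * = accepting)

start=q0; accept=q0,q1; q0-0->q0; q0-1->q1; q1-0->q2; q1-1->q1; q2-0->q2; q2-1->q2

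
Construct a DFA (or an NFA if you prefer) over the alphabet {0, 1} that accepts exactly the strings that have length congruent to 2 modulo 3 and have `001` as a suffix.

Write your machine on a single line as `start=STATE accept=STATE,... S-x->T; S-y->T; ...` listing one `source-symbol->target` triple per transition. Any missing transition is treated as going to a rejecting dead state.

start=A; accept=L; A-0->B; A-1->C; B-0->D; B-1->E; C-0->F; C-1->E; D-0->G; D-1->H; E-0->I; E-1->A; F-0->G; F-1->A; G-0->J; G-1->K; H-0->B; H-1->C; I-0->J; I-1->C; J-0->D; J-1->L; K-0->F; K-1->E; L-0->I; L-1->A

Build one automaton per condition and run them in lockstep. One (3 states) tracks the input length modulo 3; the other (4 states) tracks how much of the suffix `001` has currently been matched. Each combined state is a pair, one component from each; accept when both components accept.
With 12 states:
       0  1 
>  A   B  C 
   B   D  E 
   C   F  E 
   D   G  H 
   E   I  A 
   F   G  A 
   G   J  K 
   H   B  C 
   I   J  C 
   J   D  L 
   K   F  E 
 * L   I  A 
(> = start, * = accepting)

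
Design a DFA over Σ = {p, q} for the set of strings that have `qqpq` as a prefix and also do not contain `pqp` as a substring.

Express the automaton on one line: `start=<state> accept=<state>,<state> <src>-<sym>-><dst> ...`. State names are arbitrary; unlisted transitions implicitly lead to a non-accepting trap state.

Run two small machines in parallel and take their product. The first has 6 states tracking whether the input so far still matches the prefix `qqpq`; the second has 4 states tracking partial matches of the forbidden pattern `pqp`. A product state is a pair (one from each), accepting exactly when both do. Equivalent product states are then merged.
8 states suffice.
        p   q  
>  S0   S1  S2 
   S1   S1  S1 
   S2   S1  S3 
   S3   S4  S1 
   S4   S1  S5 
 * S5   S1  S6 
 * S6   S7  S6 
 * S7   S7  S5 
(> = start, * = accepting)

start=S0 accept=S5,S6,S7 S0-p->S1 S0-q->S2 S1-p->S1 S1-q->S1 S2-p->S1 S2-q->S3 S3-p->S4 S3-q->S1 S4-p->S1 S4-q->S5 S5-p->S1 S5-q->S6 S6-p->S7 S6-q->S6 S7-p->S7 S7-q->S5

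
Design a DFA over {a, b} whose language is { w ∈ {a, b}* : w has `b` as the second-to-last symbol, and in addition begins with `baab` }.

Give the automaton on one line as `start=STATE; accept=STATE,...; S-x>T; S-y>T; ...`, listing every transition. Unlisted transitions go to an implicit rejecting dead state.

Run two small machines in parallel and take their product. The first has 7 states tracking the last 2 symbols read; the second has 6 states tracking whether the input so far still matches the prefix `baab`. A product state is a pair (one from each), accepting exactly when both do. Minimizing collapses redundant product states.
9 states suffice.
        a   b  
>  s0   s1  s2 
   s1   s1  s1 
   s2   s3  s1 
   s3   s4  s1 
   s4   s1  s5 
   s5   s6  s7 
 * s6   s8  s5 
 * s7   s6  s7 
   s8   s8  s5 
(> = start, * = accepting)

start=s0; accept=s6,s7; s0-a>s1; s0-b>s2; s1-a>s1; s1-b>s1; s2-a>s3; s2-b>s1; s3-a>s4; s3-b>s1; s4-a>s1; s4-b>s5; s5-a>s6; s5-b>s7; s6-a>s8; s6-b>s5; s7-a>s6; s7-b>s7; s8-a>s8; s8-b>s5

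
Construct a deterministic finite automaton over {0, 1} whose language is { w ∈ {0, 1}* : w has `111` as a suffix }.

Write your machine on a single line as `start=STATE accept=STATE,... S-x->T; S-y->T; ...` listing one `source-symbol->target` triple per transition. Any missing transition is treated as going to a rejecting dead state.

start=q0; accept=q3; q0-0->q0; q0-1->q1; q1-0->q0; q1-1->q2; q2-0->q0; q2-1->q3; q3-0->q0; q3-1->q3

Let each state record the length of the longest suffix of the input read so far that is also a prefix of `111`. q1 means the last symbol is `1`; q2 means the last 2 symbols are `11`; q3 means the last 3 symbols are `111`. Accept only at q3, where the string currently ends in `111`.
        0   1  
>  q0   q0  q1 
   q1   q0  q2 
   q2   q0  q3 
 * q3   q0  q3 
(> = start, * = accepting)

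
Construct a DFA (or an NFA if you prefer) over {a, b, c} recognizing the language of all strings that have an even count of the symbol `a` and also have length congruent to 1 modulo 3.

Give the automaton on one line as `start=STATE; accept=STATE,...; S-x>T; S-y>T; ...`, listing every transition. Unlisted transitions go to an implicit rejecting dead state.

Run two small machines in parallel and take their product. The first has 2 states tracking the count of `a`s modulo 2; the second has 3 states tracking the input length modulo 3. A product state is a pair (one from each), accepting exactly when both do.
With 6 states:
        a   b   c  
>  q0   q1  q2  q2 
   q1   q3  q4  q4 
 * q2   q4  q3  q3 
   q3   q5  q0  q0 
   q4   q0  q5  q5 
   q5   q2  q1  q1 
(> = start, * = accepting)

start=q0; accept=q2; q0-a>q1; q0-b>q2; q0-c>q2; q1-a>q3; q1-b>q4; q1-c>q4; q2-a>q4; q2-b>q3; q2-c>q3; q3-a>q5; q3-b>q0; q3-c>q0; q4-a>q0; q4-b>q5; q4-c>q5; q5-a>q2; q5-b>q1; q5-c>q1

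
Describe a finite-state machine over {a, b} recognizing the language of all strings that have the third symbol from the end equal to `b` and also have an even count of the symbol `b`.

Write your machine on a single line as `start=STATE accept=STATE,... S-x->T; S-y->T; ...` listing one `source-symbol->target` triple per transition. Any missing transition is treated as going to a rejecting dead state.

Run two small machines in parallel and take their product. The first has 15 states tracking the last 3 symbols read; the second has 2 states tracking the count of `b`s modulo 2. A product state is a pair (one from each), accepting exactly when both do.
          a    b  
>  q0     q1   q2 
   q1     q3   q4 
   q2     q5   q6 
   q3     q7   q8 
   q4     q9  q10 
   q5    q11  q12 
   q6    q13  q14 
   q7     q7   q8 
   q8     q9  q10 
   q9    q11  q12 
   q10   q13  q14 
   q11   q15  q16 
 * q12   q17  q18 
 * q13   q19  q20 
   q14   q21  q22 
   q15   q15  q16 
   q16   q17  q18 
   q17   q19  q20 
   q18   q21  q22 
 * q19    q7   q8 
   q20    q9  q10 
   q21   q11  q12 
 * q22   q13  q14 
(> = start, * = accepting)

start=q0; accept=q12,q13,q19,q22; q0-a->q1; q0-b->q2; q1-a->q3; q1-b->q4; q2-a->q5; q2-b->q6; q3-a->q7; q3-b->q8; q4-a->q9; q4-b->q10; q5-a->q11; q5-b->q12; q6-a->q13; q6-b->q14; q7-a->q7; q7-b->q8; q8-a->q9; q8-b->q10; q9-a->q11; q9-b->q12; q10-a->q13; q10-b->q14; q11-a->q15; q11-b->q16; q12-a->q17; q12-b->q18; q13-a->q19; q13-b->q20; q14-a->q21; q14-b->q22; q15-a->q15; q15-b->q16; q16-a->q17; q16-b->q18; q17-a->q19; q17-b->q20; q18-a->q21; q18-b->q22; q19-a->q7; q19-b->q8; q20-a->q9; q20-b->q10; q21-a->q11; q21-b->q12; q22-a->q13; q22-b->q14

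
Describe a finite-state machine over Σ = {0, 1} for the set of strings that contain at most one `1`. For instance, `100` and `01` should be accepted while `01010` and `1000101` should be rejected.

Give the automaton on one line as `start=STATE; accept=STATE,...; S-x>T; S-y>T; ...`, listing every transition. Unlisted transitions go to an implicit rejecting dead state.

start=s0; accept=s0,s1; s0-0>s0; s0-1>s1; s1-0>s1; s1-1>s2; s2-0>s2; s2-1>s2

Count `1`s, saturating at 2: state s0 means no `1` yet, s1 means one `1` seen, s2 means more than one. Each `1` increments (capped at s2); other symbols loop. Accept from {s0, s1}.
A 3-state machine:
        0   1  
>* s0   s0  s1 
 * s1   s1  s2 
   s2   s2  s2 
(> = start, * = accepting)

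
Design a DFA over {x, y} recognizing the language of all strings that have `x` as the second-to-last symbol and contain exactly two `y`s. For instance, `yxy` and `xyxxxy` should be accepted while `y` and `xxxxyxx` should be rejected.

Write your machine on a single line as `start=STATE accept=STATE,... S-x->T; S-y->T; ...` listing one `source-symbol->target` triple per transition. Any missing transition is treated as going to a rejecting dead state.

Handle the two conditions separately and then intersect. The first has 7 states tracking the last 2 symbols read; the second has 4 states tracking the count of `y`s, saturating at 3. A product state is a pair (one from each), accepting exactly when both do.
          x    y  
>  q0     q1   q2 
   q1     q3   q4 
   q2     q5   q6 
   q3     q3   q4 
   q4     q5   q6 
   q5     q7   q8 
   q6     q9  q10 
   q7     q7   q8 
 * q8     q9  q10 
   q9    q11  q12 
   q10   q13  q10 
 * q11   q11  q12 
   q12   q13  q10 
   q13   q14  q12 
   q14   q14  q12 
(> = start, * = accepting)

start=q0; accept=q8,q11; q0-x->q1; q0-y->q2; q1-x->q3; q1-y->q4; q2-x->q5; q2-y->q6; q3-x->q3; q3-y->q4; q4-x->q5; q4-y->q6; q5-x->q7; q5-y->q8; q6-x->q9; q6-y->q10; q7-x->q7; q7-y->q8; q8-x->q9; q8-y->q10; q9-x->q11; q9-y->q12; q10-x->q13; q10-y->q10; q11-x->q11; q11-y->q12; q12-x->q13; q12-y->q10; q13-x->q14; q13-y->q12; q14-x->q14; q14-y->q12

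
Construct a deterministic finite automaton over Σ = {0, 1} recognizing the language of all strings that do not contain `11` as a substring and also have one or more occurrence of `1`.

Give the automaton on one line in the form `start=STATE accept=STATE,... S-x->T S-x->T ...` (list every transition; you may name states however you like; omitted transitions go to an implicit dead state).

Build one automaton per condition and run them in lockstep. The first has 3 states tracking partial matches of the forbidden pattern `11`; the second has 3 states tracking the count of `1`s, saturating at 2. A product state is a pair (one from each), accepting exactly when both do.
6 states suffice.
        0   1  
>  s0   s0  s1 
 * s1   s2  s3 
 * s2   s2  s4 
   s3   s3  s3 
 * s4   s5  s3 
 * s5   s5  s4 
(> = start, * = accepting)

start=s0 accept=s1,s2,s4,s5 s0-0->s0 s0-1->s1 s1-0->s2 s1-1->s3 s2-0->s2 s2-1->s4 s3-0->s3 s3-1->s3 s4-0->s5 s4-1->s3 s5-0->s5 s5-1->s4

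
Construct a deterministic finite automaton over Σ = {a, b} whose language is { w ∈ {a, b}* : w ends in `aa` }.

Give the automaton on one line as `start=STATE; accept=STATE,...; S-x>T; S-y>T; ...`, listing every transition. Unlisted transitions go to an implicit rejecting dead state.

Remember how much of `aa` the current input suffix matches. State S0 means no match yet; S1 means the last symbol is `a`; S2 means the last 2 symbols are `aa`. Only S2 accepts. On a mismatch, fall back to the longest proper suffix that is still a prefix of `aa`.
3 states suffice.
        a   b  
>  S0   S1  S0 
   S1   S2  S0 
 * S2   S2  S0 
(> = start, * = accepting)

start=S0; accept=S2; S0-a>S1; S0-b>S0; S1-a>S2; S1-b>S0; S2-a>S2; S2-b>S0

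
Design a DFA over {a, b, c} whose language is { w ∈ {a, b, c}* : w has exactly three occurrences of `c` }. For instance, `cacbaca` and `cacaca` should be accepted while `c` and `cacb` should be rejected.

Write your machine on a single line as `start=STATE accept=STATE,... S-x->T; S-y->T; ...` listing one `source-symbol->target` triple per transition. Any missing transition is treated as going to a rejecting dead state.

Only the number of `c`s matters, and only up to 4. Make a chain q0 → q1 → q2 → q3 → q4 advanced by each `c` (with q4 absorbing); every other symbol self-loops. The accepting set is {q3}.
5 states suffice.
        a   b   c  
>  q0   q0  q0  q1 
   q1   q1  q1  q2 
   q2   q2  q2  q3 
 * q3   q3  q3  q4 
   q4   q4  q4  q4 
(> = start, * = accepting)

start=q0; accept=q3; q0-a->q0; q0-b->q0; q0-c->q1; q1-a->q1; q1-b->q1; q1-c->q2; q2-a->q2; q2-b->q2; q2-c->q3; q3-a->q3; q3-b->q3; q3-c->q4; q4-a->q4; q4-b->q4; q4-c->q4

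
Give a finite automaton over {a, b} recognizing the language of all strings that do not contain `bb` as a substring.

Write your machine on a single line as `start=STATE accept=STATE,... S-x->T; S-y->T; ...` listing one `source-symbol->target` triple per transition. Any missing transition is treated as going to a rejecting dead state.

Track partial matches of the forbidden pattern `bb`. State q2 is a dead state reached once `bb` has occurred; every other state accepts. q0 means no part of `bb` is currently matched.
3 states suffice.
        a   b  
>* q0   q0  q1 
 * q1   q0  q2 
   q2   q2  q2 
(> = start, * = accepting)

start=q0; accept=q0,q1; q0-a->q0; q0-b->q1; q1-a->q0; q1-b->q2; q2-a->q2; q2-b->q2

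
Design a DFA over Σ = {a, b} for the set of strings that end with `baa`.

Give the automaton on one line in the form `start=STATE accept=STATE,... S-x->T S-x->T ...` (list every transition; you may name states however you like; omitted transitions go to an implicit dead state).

start=S0 accept=S3 S0-a->S0 S0-b->S1 S1-a->S2 S1-b->S1 S2-a->S3 S2-b->S1 S3-a->S0 S3-b->S1

Let each state record the length of the longest suffix of the input read so far that is also a prefix of `baa`. S1 means the last symbol is `b`; S2 means the last 2 symbols are `ba`; S3 means the last 3 symbols are `baa`. Accept only at S3, where the string currently ends in `baa`.
        a   b  
>  S0   S0  S1 
   S1   S2  S1 
   S2   S3  S1 
 * S3   S0  S1 
(> = start, * = accepting)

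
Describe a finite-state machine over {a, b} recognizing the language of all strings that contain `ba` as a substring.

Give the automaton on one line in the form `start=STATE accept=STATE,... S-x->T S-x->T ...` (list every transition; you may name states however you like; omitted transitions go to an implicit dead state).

Track how much of `ba` has been matched so far: state s0 is no progress, s2 is the absorbing accept state reached once `ba` has occurred. Intermediate states record partial matches; on a mismatch, fall back to the longest reusable overlap.
With 3 states:
        a   b  
>  s0   s0  s1 
   s1   s2  s1 
 * s2   s2  s2 
(> = start, * = accepting)

start=s0 accept=s2 s0-a->s0 s0-b->s1 s1-a->s2 s1-b->s1 s2-a->s2 s2-b->s2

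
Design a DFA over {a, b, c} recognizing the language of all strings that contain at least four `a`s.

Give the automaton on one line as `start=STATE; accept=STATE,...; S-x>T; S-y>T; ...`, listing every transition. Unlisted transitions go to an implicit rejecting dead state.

Only the number of `a`s matters, and only up to 5. Make a chain s0 → s1 → s2 → s3 → s4 → s5 advanced by each `a` (with s5 absorbing); every other symbol self-loops. The accepting set is {s4, s5}.
6 states suffice.
        a   b   c  
>  s0   s1  s0  s0 
   s1   s2  s1  s1 
   s2   s3  s2  s2 
   s3   s4  s3  s3 
 * s4   s5  s4  s4 
 * s5   s5  s5  s5 
(> = start, * = accepting)

start=s0; accept=s4,s5; s0-a>s1; s0-b>s0; s0-c>s0; s1-a>s2; s1-b>s1; s1-c>s1; s2-a>s3; s2-b>s2; s2-c>s2; s3-a>s4; s3-b>s3; s3-c>s3; s4-a>s5; s4-b>s4; s4-c>s4; s5-a>s5; s5-b>s5; s5-c>s5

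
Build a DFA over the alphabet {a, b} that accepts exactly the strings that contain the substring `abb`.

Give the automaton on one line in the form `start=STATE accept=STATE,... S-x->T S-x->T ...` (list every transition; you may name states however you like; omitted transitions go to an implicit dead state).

States q0..q2 record the length of the longest prefix of `abb` that matches the current input suffix. Reaching q3 means `abb` has been seen, and we stay there forever. Accept from q3.
With 4 states:
        a   b  
>  q0   q1  q0 
   q1   q1  q2 
   q2   q1  q3 
 * q3   q3  q3 
(> = start, * = accepting)

start=q0 accept=q3 q0-a->q1 q0-b->q0 q1-a->q1 q1-b->q2 q2-a->q1 q2-b->q3 q3-a->q3 q3-b->q3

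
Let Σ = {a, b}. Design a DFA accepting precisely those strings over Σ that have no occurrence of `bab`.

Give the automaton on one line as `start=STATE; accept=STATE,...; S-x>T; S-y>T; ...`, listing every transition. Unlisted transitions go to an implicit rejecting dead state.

This is the complement of 'contains `bab`'. Use the same substring-matching states — s0 through s3 holding how much of `bab` has just been matched — but flip the accepting set: everything except the trap s3 accepts.
        a   b  
>* s0   s0  s1 
 * s1   s2  s1 
 * s2   s0  s3 
   s3   s3  s3 
(> = start, * = accepting)

start=s0; accept=s0,s1,s2; s0-a>s0; s0-b>s1; s1-a>s2; s1-b>s1; s2-a>s0; s2-b>s3; s3-a>s3; s3-b>s3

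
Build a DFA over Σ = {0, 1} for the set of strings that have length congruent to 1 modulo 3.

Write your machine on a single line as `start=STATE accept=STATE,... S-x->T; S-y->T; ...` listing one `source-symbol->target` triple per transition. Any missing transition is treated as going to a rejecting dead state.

Count input length modulo 3: every symbol advances one step around the cycle q0 → q1 → q2 → q0. Accept at q1.
A 3-state machine:
        0   1  
>  q0   q1  q1 
 * q1   q2  q2 
   q2   q0  q0 
(> = start, * = accepting)

start=q0; accept=q1; q0-0->q1; q0-1->q1; q1-0->q2; q1-1->q2; q2-0->q0; q2-1->q0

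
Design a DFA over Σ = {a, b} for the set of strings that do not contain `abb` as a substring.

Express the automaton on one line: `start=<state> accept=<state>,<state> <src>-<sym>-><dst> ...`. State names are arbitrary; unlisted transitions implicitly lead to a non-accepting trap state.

This is the complement of 'contains `abb`'. Use the same substring-matching states — S0 through S3 holding how much of `abb` has just been matched — but flip the accepting set: everything except the trap S3 accepts.
        a   b  
>* S0   S1  S0 
 * S1   S1  S2 
 * S2   S1  S3 
   S3   S3  S3 
(> = start, * = accepting)

start=S0 accept=S0,S1,S2 S0-a->S1 S0-b->S0 S1-a->S1 S1-b->S2 S2-a->S1 S2-b->S3 S3-a->S3 S3-b->S3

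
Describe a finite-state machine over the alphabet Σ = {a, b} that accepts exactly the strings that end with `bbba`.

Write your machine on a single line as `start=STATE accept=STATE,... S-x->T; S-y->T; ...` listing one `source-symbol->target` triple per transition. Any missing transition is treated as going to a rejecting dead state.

start=q0; accept=q4; q0-a->q0; q0-b->q1; q1-a->q0; q1-b->q2; q2-a->q0; q2-b->q3; q3-a->q4; q3-b->q3; q4-a->q0; q4-b->q1

Let each state record the length of the longest suffix of the input read so far that is also a prefix of `bbba`. q1 means the last symbol is `b`; q2 means the last 2 symbols are `bb`; q3 means the last 3 symbols are `bbb`; q4 means the last 4 symbols are `bbba`. Accept only at q4, where the string currently ends in `bbba`.
        a   b  
>  q0   q0  q1 
   q1   q0  q2 
   q2   q0  q3 
   q3   q4  q3 
 * q4   q0  q1 
(> = start, * = accepting)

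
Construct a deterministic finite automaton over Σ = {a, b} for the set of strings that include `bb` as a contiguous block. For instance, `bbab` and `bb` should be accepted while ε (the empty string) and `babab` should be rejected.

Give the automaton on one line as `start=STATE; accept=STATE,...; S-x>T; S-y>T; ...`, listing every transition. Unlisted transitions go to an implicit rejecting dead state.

Track how much of `bb` has been matched so far: state S0 is no progress, S2 is the absorbing accept state reached once `bb` has occurred. Intermediate states record partial matches; on a mismatch, fall back to the longest reusable overlap.
        a   b  
>  S0   S0  S1 
   S1   S0  S2 
 * S2   S2  S2 
(> = start, * = accepting)

start=S0; accept=S2; S0-a>S0; S0-b>S1; S1-a>S0; S1-b>S2; S2-a>S2; S2-b>S2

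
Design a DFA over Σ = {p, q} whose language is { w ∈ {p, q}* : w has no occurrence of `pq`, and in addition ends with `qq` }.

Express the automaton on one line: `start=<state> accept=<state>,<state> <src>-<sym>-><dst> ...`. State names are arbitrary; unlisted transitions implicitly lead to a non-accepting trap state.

Handle the two conditions separately and then intersect. The first has 3 states tracking partial matches of the forbidden pattern `pq`; the second has 3 states tracking how much of the suffix `qq` has currently been matched. A product state is a pair (one from each), accepting exactly when both do. After merging equivalent states the machine shrinks.
       p  q 
>  A   B  C 
   B   B  B 
   C   B  D 
 * D   B  D 
(> = start, * = accepting)

start=A accept=D A-p->B A-q->C B-p->B B-q->B C-p->B C-q->D D-p->B D-q->D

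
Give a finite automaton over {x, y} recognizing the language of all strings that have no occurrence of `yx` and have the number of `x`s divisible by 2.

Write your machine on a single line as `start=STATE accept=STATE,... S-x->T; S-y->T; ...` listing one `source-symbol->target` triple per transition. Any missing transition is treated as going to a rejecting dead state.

start=A; accept=A,C; A-x->B; A-y->C; B-x->A; B-y->D; C-x->E; C-y->C; D-x->F; D-y->D; E-x->F; E-y->E; F-x->E; F-y->F

Build one automaton per condition and run them in lockstep. One (3 states) tracks partial matches of the forbidden pattern `yx`; the other (2 states) tracks the count of `x`s modulo 2. Each combined state is a pair, one component from each; accept when both components accept.
A 6-state machine:
       x  y 
>* A   B  C 
   B   A  D 
 * C   E  C 
   D   F  D 
   E   F  E 
   F   E  F 
(> = start, * = accepting)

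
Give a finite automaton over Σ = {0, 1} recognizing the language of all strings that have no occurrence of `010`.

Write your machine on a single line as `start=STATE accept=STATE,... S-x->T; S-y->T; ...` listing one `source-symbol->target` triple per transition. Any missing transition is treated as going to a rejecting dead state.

start=q0; accept=q0,q1,q2; q0-0->q1; q0-1->q0; q1-0->q1; q1-1->q2; q2-0->q3; q2-1->q0; q3-0->q3; q3-1->q3

This is the complement of 'contains `010`'. Use the same substring-matching states — q0 through q3 holding how much of `010` has just been matched — but flip the accepting set: everything except the trap q3 accepts.
4 states suffice.
        0   1  
>* q0   q1  q0 
 * q1   q1  q2 
 * q2   q3  q0 
   q3   q3  q3 
(> = start, * = accepting)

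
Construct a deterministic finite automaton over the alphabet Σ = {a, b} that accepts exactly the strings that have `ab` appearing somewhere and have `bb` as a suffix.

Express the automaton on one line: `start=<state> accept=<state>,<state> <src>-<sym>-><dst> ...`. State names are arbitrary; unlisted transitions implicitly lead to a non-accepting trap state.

start=q0 accept=q6 q0-a->q1 q0-b->q2 q1-a->q1 q1-b->q3 q2-a->q1 q2-b->q4 q3-a->q5 q3-b->q6 q4-a->q1 q4-b->q4 q5-a->q5 q5-b->q3 q6-a->q5 q6-b->q6

Build one automaton per condition and run them in lockstep. The first has 3 states tracking whether and how much of `ab` has been seen; the second has 3 states tracking how much of the suffix `bb` has currently been matched. A product state is a pair (one from each), accepting exactly when both do.
7 states suffice.
        a   b  
>  q0   q1  q2 
   q1   q1  q3 
   q2   q1  q4 
   q3   q5  q6 
   q4   q1  q4 
   q5   q5  q3 
 * q6   q5  q6 
(> = start, * = accepting)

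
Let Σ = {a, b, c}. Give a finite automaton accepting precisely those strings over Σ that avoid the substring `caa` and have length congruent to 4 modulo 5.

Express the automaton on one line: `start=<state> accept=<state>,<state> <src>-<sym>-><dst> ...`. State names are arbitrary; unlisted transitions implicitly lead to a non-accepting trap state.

Handle the two conditions separately and then intersect. The first has 4 states tracking partial matches of the forbidden pattern `caa`; the second has 5 states tracking the input length modulo 5. A product state is a pair (one from each), accepting exactly when both do. After merging equivalent states the machine shrinks.
          a    b    c  
>  s0     s1   s1   s2 
   s1     s3   s3   s4 
   s2     s5   s3   s4 
   s3     s6   s6   s7 
   s4     s8   s6   s7 
   s5     s9   s6   s7 
   s6    s10  s10  s11 
   s7    s12  s10  s11 
   s8     s9  s10  s11 
   s9     s9   s9   s9 
 * s10    s0   s0  s13 
 * s11   s14   s0  s13 
 * s12    s9   s0  s13 
   s13   s15   s1   s2 
   s14    s9   s1   s2 
   s15    s9   s3   s4 
(> = start, * = accepting)

start=s0 accept=s10,s11,s12 s0-a->s1 s0-b->s1 s0-c->s2 s1-a->s3 s1-b->s3 s1-c->s4 s2-a->s5 s2-b->s3 s2-c->s4 s3-a->s6 s3-b->s6 s3-c->s7 s4-a->s8 s4-b->s6 s4-c->s7 s5-a->s9 s5-b->s6 s5-c->s7 s6-a->s10 s6-b->s10 s6-c->s11 s7-a->s12 s7-b->s10 s7-c->s11 s8-a->s9 s8-b->s10 s8-c->s11 s9-a->s9 s9-b->s9 s9-c->s9 s10-a->s0 s10-b->s0 s10-c->s13 s11-a->s14 s11-b->s0 s11-c->s13 s12-a->s9 s12-b->s0 s12-c->s13 s13-a->s15 s13-b->s1 s13-c->s2 s14-a->s9 s14-b->s1 s14-c->s2 s15-a->s9 s15-b->s3 s15-c->s4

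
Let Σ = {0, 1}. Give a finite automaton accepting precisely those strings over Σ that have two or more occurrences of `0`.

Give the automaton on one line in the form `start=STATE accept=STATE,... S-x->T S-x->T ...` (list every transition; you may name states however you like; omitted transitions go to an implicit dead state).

Count `0`s, saturating at 3: states A through C mean 0 through 2 `0`s seen; D means more than 2. Each `0` increments (capped at D); other symbols loop. Accept from {C, D}.
       0  1 
>  A   B  A 
   B   C  B 
 * C   D  C 
 * D   D  D 
(> = start, * = accepting)

start=A accept=C,D A-0->B A-1->A B-0->C B-1->B C-0->D C-1->C D-0->D D-1->D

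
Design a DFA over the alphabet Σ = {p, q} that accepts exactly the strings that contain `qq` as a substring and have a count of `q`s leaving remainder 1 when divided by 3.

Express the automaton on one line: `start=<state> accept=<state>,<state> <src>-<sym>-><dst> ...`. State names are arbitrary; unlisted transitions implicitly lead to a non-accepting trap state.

Build one automaton per condition and run them in lockstep. The first has 3 states tracking whether and how much of `qq` has been seen; the second has 3 states tracking the count of `q`s modulo 3. A product state is a pair (one from each), accepting exactly when both do.
        p   q  
>  s0   s0  s1 
   s1   s2  s3 
   s2   s2  s4 
   s3   s3  s5 
   s4   s6  s5 
   s5   s5  s7 
   s6   s6  s8 
 * s7   s7  s3 
   s8   s0  s7 
(> = start, * = accepting)

start=s0 accept=s7 s0-p->s0 s0-q->s1 s1-p->s2 s1-q->s3 s2-p->s2 s2-q->s4 s3-p->s3 s3-q->s5 s4-p->s6 s4-q->s5 s5-p->s5 s5-q->s7 s6-p->s6 s6-q->s8 s7-p->s7 s7-q->s3 s8-p->s0 s8-q->s7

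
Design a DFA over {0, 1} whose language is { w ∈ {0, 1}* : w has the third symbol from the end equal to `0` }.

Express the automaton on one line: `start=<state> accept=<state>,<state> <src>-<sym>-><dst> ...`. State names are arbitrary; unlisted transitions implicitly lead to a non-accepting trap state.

start=S0 accept=S7,S8,S9,S10 S0-0->S1 S0-1->S2 S1-0->S3 S1-1->S4 S2-0->S5 S2-1->S6 S3-0->S7 S3-1->S8 S4-0->S9 S4-1->S10 S5-0->S11 S5-1->S12 S6-0->S13 S6-1->S14 S7-0->S7 S7-1->S8 S8-0->S9 S8-1->S10 S9-0->S11 S9-1->S12 S10-0->S13 S10-1->S14 S11-0->S7 S11-1->S8 S12-0->S9 S12-1->S10 S13-0->S11 S13-1->S12 S14-0->S13 S14-1->S14

A DFA must remember the last 3 symbols (since which symbol is third-to-last isn't known until the input ends). Use one state per possible window of the last ≤3 symbols; accept from those whose window starts with `0`.
A 15-state machine:
          0    1  
>  S0     S1   S2 
   S1     S3   S4 
   S2     S5   S6 
   S3     S7   S8 
   S4     S9  S10 
   S5    S11  S12 
   S6    S13  S14 
 * S7     S7   S8 
 * S8     S9  S10 
 * S9    S11  S12 
 * S10   S13  S14 
   S11    S7   S8 
   S12    S9  S10 
   S13   S11  S12 
   S14   S13  S14 
(> = start, * = accepting)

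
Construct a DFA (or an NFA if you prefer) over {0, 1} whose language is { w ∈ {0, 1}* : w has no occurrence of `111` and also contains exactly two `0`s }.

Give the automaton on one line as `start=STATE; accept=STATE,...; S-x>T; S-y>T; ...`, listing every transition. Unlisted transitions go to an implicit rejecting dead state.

start=s0; accept=s3,s7,s9; s0-0>s1; s0-1>s2; s1-0>s3; s1-1>s4; s2-0>s1; s2-1>s5; s3-0>s6; s3-1>s7; s4-0>s3; s4-1>s8; s5-0>s1; s5-1>s6; s6-0>s6; s6-1>s6; s7-0>s6; s7-1>s9; s8-0>s3; s8-1>s6; s9-0>s6; s9-1>s6

Build one automaton per condition and run them in lockstep. One (4 states) tracks partial matches of the forbidden pattern `111`; the other (4 states) tracks the count of `0`s, saturating at 3. Each combined state is a pair, one component from each; accept when both components accept. Equivalent product states are then merged.
10 states suffice.
        0   1  
>  s0   s1  s2 
   s1   s3  s4 
   s2   s1  s5 
 * s3   s6  s7 
   s4   s3  s8 
   s5   s1  s6 
   s6   s6  s6 
 * s7   s6  s9 
   s8   s3  s6 
 * s9   s6  s6 
(> = start, * = accepting)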